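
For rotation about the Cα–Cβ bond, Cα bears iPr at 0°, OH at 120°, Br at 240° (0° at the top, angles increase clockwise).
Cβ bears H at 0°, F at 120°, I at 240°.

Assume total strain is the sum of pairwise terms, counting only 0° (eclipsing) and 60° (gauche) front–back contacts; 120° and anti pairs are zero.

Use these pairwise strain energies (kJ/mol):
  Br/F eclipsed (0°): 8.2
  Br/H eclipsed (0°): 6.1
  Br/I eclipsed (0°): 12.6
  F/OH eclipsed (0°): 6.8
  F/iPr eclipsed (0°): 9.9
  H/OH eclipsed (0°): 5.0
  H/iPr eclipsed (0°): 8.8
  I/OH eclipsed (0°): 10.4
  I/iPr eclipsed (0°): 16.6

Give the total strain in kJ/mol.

This conformer (eclipsed): iPr–H eclipsed, OH–F eclipsed, Br–I eclipsed; 8.8 + 6.8 + 12.6 = 28.2 kJ/mol.

28.2 kJ/mol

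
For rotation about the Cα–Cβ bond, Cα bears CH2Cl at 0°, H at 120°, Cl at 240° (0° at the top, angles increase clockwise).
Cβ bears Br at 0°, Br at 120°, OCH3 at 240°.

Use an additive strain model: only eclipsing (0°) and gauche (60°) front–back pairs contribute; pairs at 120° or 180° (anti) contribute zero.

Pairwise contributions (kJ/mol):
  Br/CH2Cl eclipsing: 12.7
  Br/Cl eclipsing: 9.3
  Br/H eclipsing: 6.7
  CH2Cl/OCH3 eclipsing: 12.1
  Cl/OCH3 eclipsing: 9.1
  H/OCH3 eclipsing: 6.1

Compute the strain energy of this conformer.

28.5 kJ/mol

This conformer is eclipsed. CH2Cl at 0° is eclipsed with Br at 0° (12.7); H at 120° is eclipsed with Br at 120° (6.7); Cl at 240° is eclipsed with OCH3 at 240° (9.1). Total 28.5 kJ/mol.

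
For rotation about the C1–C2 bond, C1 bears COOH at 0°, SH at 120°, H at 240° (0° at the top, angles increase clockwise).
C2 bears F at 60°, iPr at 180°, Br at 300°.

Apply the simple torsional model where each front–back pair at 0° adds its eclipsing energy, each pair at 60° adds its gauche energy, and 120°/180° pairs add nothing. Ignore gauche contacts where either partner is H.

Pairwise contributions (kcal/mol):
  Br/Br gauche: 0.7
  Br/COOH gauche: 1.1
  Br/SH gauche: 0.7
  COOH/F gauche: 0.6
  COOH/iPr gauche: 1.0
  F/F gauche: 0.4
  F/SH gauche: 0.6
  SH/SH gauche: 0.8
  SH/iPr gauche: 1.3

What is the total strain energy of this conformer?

3.6 kcal/mol

This conformer (staggered): COOH–F gauche, COOH–Br gauche, SH–F gauche, SH–iPr gauche; 0.6 + 1.1 + 0.6 + 1.3 = 3.6 kcal/mol.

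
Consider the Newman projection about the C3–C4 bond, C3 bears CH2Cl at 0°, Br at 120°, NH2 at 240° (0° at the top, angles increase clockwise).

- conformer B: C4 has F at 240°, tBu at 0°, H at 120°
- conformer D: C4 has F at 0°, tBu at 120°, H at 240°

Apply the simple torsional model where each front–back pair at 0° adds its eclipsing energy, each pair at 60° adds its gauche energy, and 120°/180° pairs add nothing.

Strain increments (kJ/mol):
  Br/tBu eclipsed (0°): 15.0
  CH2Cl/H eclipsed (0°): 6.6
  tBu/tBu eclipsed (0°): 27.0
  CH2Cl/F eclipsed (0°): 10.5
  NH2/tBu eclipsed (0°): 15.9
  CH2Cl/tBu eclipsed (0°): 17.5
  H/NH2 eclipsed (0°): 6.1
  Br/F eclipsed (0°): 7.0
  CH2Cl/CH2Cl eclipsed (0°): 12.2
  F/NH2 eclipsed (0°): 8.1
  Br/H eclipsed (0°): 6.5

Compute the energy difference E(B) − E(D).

B (eclipsed): CH2Cl(0°)/tBu(0°) eclipsed 17.5; Br(120°)/H(120°) eclipsed 6.5; NH2(240°)/F(240°) eclipsed 8.1 → 32.1 kJ/mol.
D (eclipsed): CH2Cl(0°)/F(0°) eclipsed 10.5; Br(120°)/tBu(120°) eclipsed 15.0; NH2(240°)/H(240°) eclipsed 6.1 → 31.6 kJ/mol.
E(B) − E(D) = 32.1 − 31.6 = +0.5 kJ/mol.

+0.5 kJ/mol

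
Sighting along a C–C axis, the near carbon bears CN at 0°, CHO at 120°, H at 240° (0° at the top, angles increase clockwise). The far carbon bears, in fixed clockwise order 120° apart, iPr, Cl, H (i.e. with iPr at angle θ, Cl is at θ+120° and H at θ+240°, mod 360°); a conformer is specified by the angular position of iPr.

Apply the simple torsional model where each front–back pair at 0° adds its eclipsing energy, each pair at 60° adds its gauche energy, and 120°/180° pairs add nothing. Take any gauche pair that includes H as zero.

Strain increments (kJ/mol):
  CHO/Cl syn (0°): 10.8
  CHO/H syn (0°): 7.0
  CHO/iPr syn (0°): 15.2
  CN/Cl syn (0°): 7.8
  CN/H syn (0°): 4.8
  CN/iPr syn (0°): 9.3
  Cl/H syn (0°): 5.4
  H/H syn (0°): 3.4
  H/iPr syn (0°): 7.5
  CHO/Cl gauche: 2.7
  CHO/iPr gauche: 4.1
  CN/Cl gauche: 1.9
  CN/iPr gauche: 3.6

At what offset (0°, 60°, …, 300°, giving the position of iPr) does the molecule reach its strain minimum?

iPr at 0° is eclipsed. CN at 0° is eclipsed with iPr at 0° (9.3); CHO at 120° is eclipsed with Cl at 120° (10.8); H at 240° is eclipsed with H at 240° (3.4). Total 23.5 kJ/mol.
iPr at 60° is staggered. CN at 0° is gauche with iPr at 60° (3.6); CHO at 120° is gauche with iPr at 60° (4.1); CHO at 120° is gauche with Cl at 180° (2.7). Total 10.4 kJ/mol.
iPr at 120° is eclipsed. CN at 0° is eclipsed with H at 0° (4.8); CHO at 120° is eclipsed with iPr at 120° (15.2); H at 240° is eclipsed with Cl at 240° (5.4). Total 25.4 kJ/mol.
iPr at 180° is staggered. CN at 0° is gauche with Cl at 300° (1.9); CHO at 120° is gauche with iPr at 180° (4.1). Total 6.0 kJ/mol.
iPr at 240° is eclipsed. CN at 0° is eclipsed with Cl at 0° (7.8); CHO at 120° is eclipsed with H at 120° (7.0); H at 240° is eclipsed with iPr at 240° (7.5). Total 22.3 kJ/mol.
iPr at 300° is staggered. CN at 0° is gauche with iPr at 300° (3.6); CN at 0° is gauche with Cl at 60° (1.9); CHO at 120° is gauche with Cl at 60° (2.7). Total 8.2 kJ/mol.
The minimum (6.0 kJ/mol) occurs with iPr at 180°.

180°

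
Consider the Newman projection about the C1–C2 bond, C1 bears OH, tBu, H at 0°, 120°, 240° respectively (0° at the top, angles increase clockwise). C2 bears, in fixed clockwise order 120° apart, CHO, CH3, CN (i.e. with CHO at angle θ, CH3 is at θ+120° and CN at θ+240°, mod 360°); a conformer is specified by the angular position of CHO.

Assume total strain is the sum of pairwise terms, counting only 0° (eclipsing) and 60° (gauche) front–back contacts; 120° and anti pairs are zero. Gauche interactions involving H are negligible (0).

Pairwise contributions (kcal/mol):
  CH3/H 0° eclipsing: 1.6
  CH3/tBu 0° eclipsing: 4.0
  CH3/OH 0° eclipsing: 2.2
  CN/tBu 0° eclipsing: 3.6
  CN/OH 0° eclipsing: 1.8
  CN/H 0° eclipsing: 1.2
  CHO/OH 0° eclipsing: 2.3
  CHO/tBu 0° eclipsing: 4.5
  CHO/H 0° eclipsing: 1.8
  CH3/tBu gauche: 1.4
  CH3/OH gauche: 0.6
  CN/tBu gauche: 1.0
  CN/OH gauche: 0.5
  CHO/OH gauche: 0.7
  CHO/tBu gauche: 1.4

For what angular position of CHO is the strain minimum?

CHO at 0° (eclipsed): OH(0°)/CHO(0°) eclipsed 2.3; tBu(120°)/CH3(120°) eclipsed 4.0; H(240°)/CN(240°) eclipsed 1.2 → 7.5 kcal/mol.
CHO at 60° (staggered): OH(0°)/CHO(60°) gauche 0.7; OH(0°)/CN(300°) gauche 0.5; tBu(120°)/CHO(60°) gauche 1.4; tBu(120°)/CH3(180°) gauche 1.4 → 4.0 kcal/mol.
CHO at 120° (eclipsed): OH(0°)/CN(0°) eclipsed 1.8; tBu(120°)/CHO(120°) eclipsed 4.5; H(240°)/CH3(240°) eclipsed 1.6 → 7.9 kcal/mol.
CHO at 180° (staggered): OH(0°)/CH3(300°) gauche 0.6; OH(0°)/CN(60°) gauche 0.5; tBu(120°)/CHO(180°) gauche 1.4; tBu(120°)/CN(60°) gauche 1.0 → 3.5 kcal/mol.
CHO at 240° (eclipsed): OH(0°)/CH3(0°) eclipsed 2.2; tBu(120°)/CN(120°) eclipsed 3.6; H(240°)/CHO(240°) eclipsed 1.8 → 7.6 kcal/mol.
CHO at 300° (staggered): OH(0°)/CHO(300°) gauche 0.7; OH(0°)/CH3(60°) gauche 0.6; tBu(120°)/CH3(60°) gauche 1.4; tBu(120°)/CN(180°) gauche 1.0 → 3.7 kcal/mol.
The minimum (3.5 kcal/mol) occurs with CHO at 180°.

180°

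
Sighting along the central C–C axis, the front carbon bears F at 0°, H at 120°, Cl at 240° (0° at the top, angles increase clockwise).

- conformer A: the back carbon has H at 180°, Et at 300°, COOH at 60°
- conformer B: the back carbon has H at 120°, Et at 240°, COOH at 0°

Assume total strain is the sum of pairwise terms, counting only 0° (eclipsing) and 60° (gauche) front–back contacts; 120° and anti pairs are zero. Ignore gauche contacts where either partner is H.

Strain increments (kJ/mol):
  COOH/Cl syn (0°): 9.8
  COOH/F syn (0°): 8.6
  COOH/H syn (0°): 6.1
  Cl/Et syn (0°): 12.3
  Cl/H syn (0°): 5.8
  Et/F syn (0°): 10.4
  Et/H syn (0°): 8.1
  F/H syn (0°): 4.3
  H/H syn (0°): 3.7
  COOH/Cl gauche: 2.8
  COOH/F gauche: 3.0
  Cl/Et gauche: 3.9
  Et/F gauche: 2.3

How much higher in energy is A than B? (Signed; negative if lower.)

-15.4 kJ/mol

A is staggered. F at 0° is gauche with Et at 300° (2.3); F at 0° is gauche with COOH at 60° (3.0); Cl at 240° is gauche with Et at 300° (3.9). Total 9.2 kJ/mol.
B is eclipsed. F at 0° is eclipsed with COOH at 0° (8.6); H at 120° is eclipsed with H at 120° (3.7); Cl at 240° is eclipsed with Et at 240° (12.3). Total 24.6 kJ/mol.
E(A) − E(B) = 9.2 − 24.6 = -15.4 kJ/mol.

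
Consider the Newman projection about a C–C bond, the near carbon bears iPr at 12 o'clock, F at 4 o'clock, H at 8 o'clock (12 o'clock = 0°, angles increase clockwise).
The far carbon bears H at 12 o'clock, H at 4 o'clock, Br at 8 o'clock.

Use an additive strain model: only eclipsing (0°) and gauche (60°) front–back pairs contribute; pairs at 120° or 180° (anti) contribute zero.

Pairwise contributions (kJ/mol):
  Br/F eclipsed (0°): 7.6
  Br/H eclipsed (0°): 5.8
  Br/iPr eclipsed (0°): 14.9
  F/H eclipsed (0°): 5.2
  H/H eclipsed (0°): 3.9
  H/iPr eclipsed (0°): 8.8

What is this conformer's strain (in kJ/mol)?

19.8 kJ/mol

This conformer is eclipsed. iPr at 0° is eclipsed with H at 0° (8.8); F at 120° is eclipsed with H at 120° (5.2); H at 240° is eclipsed with Br at 240° (5.8). Total 19.8 kJ/mol.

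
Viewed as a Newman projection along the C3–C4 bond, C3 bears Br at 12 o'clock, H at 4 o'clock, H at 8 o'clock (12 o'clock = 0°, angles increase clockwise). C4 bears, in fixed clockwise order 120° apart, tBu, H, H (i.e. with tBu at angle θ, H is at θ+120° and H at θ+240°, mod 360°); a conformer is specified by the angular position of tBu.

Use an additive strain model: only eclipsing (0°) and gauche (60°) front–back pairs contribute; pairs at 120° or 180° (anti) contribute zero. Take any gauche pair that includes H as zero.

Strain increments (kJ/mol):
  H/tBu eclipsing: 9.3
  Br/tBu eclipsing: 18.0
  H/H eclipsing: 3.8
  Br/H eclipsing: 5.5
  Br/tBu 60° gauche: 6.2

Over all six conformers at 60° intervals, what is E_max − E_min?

tBu at 0° is eclipsed. Br at 0° is eclipsed with tBu at 0° (18.0); H at 120° is eclipsed with H at 120° (3.8); H at 240° is eclipsed with H at 240° (3.8). Total 25.6 kJ/mol.
tBu at 60° is staggered. Br at 0° is gauche with tBu at 60° (6.2). Total 6.2 kJ/mol.
tBu at 120° is eclipsed. Br at 0° is eclipsed with H at 0° (5.5); H at 120° is eclipsed with tBu at 120° (9.3); H at 240° is eclipsed with H at 240° (3.8). Total 18.6 kJ/mol.
tBu at 180° (staggered): no non-H gauche contacts → 0.0 kJ/mol.
tBu at 240° is eclipsed. Br at 0° is eclipsed with H at 0° (5.5); H at 120° is eclipsed with H at 120° (3.8); H at 240° is eclipsed with tBu at 240° (9.3). Total 18.6 kJ/mol.
tBu at 300° is staggered. Br at 0° is gauche with tBu at 300° (6.2). Total 6.2 kJ/mol.
Max at 0° (25.6 kJ/mol), min at 180° (0.0 kJ/mol); barrier = 25.6 kJ/mol.

25.6 kJ/mol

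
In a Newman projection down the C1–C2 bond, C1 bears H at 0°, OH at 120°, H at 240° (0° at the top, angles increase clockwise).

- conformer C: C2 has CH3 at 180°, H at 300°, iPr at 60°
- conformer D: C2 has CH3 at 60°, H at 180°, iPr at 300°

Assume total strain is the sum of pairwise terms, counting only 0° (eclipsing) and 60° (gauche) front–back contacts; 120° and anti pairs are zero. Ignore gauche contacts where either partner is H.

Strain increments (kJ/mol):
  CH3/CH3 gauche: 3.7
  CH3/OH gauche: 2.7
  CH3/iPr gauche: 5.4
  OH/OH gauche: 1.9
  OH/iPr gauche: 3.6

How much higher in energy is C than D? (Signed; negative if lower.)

C (staggered): OH–CH3 gauche, OH–iPr gauche; 2.7 + 3.6 = 6.3 kJ/mol.
D (staggered): OH–CH3 gauche; 2.7 = 2.7 kJ/mol.
E(C) − E(D) = 6.3 − 2.7 = +3.6 kJ/mol.

+3.6 kJ/mol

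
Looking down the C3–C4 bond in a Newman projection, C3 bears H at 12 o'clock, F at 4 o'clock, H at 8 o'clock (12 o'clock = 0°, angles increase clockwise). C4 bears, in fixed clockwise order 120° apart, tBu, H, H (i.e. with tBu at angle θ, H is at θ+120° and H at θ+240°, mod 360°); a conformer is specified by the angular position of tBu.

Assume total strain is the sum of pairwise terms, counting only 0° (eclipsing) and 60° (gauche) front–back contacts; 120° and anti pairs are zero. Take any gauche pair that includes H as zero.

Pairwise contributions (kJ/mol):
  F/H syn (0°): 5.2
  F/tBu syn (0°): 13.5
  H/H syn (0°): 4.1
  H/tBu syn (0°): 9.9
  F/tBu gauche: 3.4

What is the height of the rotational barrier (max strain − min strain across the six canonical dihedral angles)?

21.7 kJ/mol

tBu at 0° (eclipsed): H–tBu eclipsed, F–H eclipsed, H–H eclipsed; 9.9 + 5.2 + 4.1 = 19.2 kJ/mol.
tBu at 60° (staggered): F–tBu gauche; 3.4 = 3.4 kJ/mol.
tBu at 120° (eclipsed): H–H eclipsed, F–tBu eclipsed, H–H eclipsed; 4.1 + 13.5 + 4.1 = 21.7 kJ/mol.
tBu at 180° (staggered): F–tBu gauche; 3.4 = 3.4 kJ/mol.
tBu at 240° (eclipsed): H–H eclipsed, F–H eclipsed, H–tBu eclipsed; 4.1 + 5.2 + 9.9 = 19.2 kJ/mol.
tBu at 300° (staggered): no non-H gauche contacts → 0.0 kJ/mol.
Max at 120° (21.7 kJ/mol), min at 300° (0.0 kJ/mol); barrier = 21.7 kJ/mol.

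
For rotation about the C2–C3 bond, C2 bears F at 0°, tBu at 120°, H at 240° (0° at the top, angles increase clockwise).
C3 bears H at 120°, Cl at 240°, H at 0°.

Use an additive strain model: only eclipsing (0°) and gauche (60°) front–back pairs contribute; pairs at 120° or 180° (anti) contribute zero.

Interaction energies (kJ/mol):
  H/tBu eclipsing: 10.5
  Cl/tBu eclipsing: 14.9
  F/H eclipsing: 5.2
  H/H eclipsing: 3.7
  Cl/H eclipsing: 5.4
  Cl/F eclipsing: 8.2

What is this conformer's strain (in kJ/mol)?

This conformer (eclipsed): F(0°)/H(0°) eclipsed 5.2; tBu(120°)/H(120°) eclipsed 10.5; H(240°)/Cl(240°) eclipsed 5.4 → 21.1 kJ/mol.

21.1 kJ/mol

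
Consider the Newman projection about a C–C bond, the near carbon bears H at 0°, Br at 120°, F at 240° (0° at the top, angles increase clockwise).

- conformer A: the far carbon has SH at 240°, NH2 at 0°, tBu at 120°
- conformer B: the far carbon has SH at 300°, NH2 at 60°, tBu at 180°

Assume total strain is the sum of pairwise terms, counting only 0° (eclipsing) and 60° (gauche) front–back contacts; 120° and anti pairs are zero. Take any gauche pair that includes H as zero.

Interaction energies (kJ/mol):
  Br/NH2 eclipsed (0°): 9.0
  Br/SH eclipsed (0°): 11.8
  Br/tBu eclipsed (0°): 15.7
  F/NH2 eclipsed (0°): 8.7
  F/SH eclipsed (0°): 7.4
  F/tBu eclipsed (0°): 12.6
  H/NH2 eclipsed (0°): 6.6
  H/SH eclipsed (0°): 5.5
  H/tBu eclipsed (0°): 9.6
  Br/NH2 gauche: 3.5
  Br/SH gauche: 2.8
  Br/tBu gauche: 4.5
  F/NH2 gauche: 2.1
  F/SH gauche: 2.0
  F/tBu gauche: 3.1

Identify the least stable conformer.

A (eclipsed): H(0°)/NH2(0°) eclipsed 6.6; Br(120°)/tBu(120°) eclipsed 15.7; F(240°)/SH(240°) eclipsed 7.4 → 29.7 kJ/mol.
B (staggered): Br(120°)/NH2(60°) gauche 3.5; Br(120°)/tBu(180°) gauche 4.5; F(240°)/SH(300°) gauche 2.0; F(240°)/tBu(180°) gauche 3.1 → 13.1 kJ/mol.
A has the highest total (29.7 kJ/mol).

A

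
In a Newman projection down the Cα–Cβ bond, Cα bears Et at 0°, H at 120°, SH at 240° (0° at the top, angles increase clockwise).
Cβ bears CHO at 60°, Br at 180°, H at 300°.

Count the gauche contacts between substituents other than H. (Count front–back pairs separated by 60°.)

2

Non-H gauche pairs: Et(0°)/CHO(60°); SH(240°)/Br(180°) — 2 interactions.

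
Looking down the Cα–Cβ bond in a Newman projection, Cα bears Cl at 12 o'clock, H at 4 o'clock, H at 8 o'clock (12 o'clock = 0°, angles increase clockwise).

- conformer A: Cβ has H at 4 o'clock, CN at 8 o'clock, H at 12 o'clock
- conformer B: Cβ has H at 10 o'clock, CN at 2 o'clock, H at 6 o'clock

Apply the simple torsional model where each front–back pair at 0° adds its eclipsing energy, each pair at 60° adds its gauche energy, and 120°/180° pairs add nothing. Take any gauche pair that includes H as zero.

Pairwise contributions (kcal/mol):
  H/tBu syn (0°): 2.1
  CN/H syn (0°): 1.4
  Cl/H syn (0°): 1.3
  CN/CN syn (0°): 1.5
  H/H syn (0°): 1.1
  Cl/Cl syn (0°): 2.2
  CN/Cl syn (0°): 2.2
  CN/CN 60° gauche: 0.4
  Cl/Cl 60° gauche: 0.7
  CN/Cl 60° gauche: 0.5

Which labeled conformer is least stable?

A

A is eclipsed. Cl at 0° is eclipsed with H at 0° (1.3); H at 120° is eclipsed with H at 120° (1.1); H at 240° is eclipsed with CN at 240° (1.4). Total 3.8 kcal/mol.
B is staggered. Cl at 0° is gauche with CN at 60° (0.5). Total 0.5 kcal/mol.
A has the highest total (3.8 kcal/mol).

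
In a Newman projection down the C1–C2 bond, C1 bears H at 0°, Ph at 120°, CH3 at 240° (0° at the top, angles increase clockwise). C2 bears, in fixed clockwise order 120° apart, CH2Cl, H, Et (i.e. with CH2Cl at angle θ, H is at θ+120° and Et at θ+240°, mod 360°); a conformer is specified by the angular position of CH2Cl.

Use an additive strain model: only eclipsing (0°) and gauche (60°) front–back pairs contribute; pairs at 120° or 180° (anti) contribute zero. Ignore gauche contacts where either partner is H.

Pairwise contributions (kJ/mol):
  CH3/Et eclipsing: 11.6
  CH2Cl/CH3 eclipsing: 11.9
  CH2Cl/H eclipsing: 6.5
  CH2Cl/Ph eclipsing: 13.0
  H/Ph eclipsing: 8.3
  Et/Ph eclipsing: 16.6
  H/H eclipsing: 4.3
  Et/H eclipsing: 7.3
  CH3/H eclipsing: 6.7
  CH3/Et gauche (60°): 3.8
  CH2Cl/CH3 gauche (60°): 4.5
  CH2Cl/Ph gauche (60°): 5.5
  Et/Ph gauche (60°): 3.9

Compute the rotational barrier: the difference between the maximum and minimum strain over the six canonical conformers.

CH2Cl at 0° is eclipsed. H at 0° is eclipsed with CH2Cl at 0° (6.5); Ph at 120° is eclipsed with H at 120° (8.3); CH3 at 240° is eclipsed with Et at 240° (11.6). Total 26.4 kJ/mol.
CH2Cl at 60° is staggered. Ph at 120° is gauche with CH2Cl at 60° (5.5); CH3 at 240° is gauche with Et at 300° (3.8). Total 9.3 kJ/mol.
CH2Cl at 120° is eclipsed. H at 0° is eclipsed with Et at 0° (7.3); Ph at 120° is eclipsed with CH2Cl at 120° (13.0); CH3 at 240° is eclipsed with H at 240° (6.7). Total 27.0 kJ/mol.
CH2Cl at 180° is staggered. Ph at 120° is gauche with CH2Cl at 180° (5.5); Ph at 120° is gauche with Et at 60° (3.9); CH3 at 240° is gauche with CH2Cl at 180° (4.5). Total 13.9 kJ/mol.
CH2Cl at 240° is eclipsed. H at 0° is eclipsed with H at 0° (4.3); Ph at 120° is eclipsed with Et at 120° (16.6); CH3 at 240° is eclipsed with CH2Cl at 240° (11.9). Total 32.8 kJ/mol.
CH2Cl at 300° is staggered. Ph at 120° is gauche with Et at 180° (3.9); CH3 at 240° is gauche with CH2Cl at 300° (4.5); CH3 at 240° is gauche with Et at 180° (3.8). Total 12.2 kJ/mol.
Max at 240° (32.8 kJ/mol), min at 60° (9.3 kJ/mol); barrier = 23.5 kJ/mol.

23.5 kJ/mol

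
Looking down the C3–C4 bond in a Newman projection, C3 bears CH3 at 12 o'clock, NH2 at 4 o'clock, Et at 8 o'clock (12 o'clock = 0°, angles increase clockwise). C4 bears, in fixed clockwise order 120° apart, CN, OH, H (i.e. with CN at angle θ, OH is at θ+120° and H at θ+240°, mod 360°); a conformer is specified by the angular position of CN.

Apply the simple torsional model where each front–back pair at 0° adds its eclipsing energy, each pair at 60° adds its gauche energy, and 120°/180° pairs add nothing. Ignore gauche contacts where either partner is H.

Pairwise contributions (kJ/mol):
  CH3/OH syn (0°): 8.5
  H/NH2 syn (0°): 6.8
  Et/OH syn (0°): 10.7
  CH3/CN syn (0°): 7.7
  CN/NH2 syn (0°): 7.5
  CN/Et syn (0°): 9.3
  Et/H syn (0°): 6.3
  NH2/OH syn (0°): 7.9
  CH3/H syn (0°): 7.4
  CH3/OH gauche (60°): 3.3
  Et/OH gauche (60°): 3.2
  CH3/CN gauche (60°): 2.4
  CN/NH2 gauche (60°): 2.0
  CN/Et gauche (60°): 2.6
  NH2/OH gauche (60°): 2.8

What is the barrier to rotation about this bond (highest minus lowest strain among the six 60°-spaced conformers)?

CN at 0° (eclipsed): CH3–CN eclipsed, NH2–OH eclipsed, Et–H eclipsed; 7.7 + 7.9 + 6.3 = 21.9 kJ/mol.
CN at 60° (staggered): CH3–CN gauche, NH2–CN gauche, NH2–OH gauche, Et–OH gauche; 2.4 + 2.0 + 2.8 + 3.2 = 10.4 kJ/mol.
CN at 120° (eclipsed): CH3–H eclipsed, NH2–CN eclipsed, Et–OH eclipsed; 7.4 + 7.5 + 10.7 = 25.6 kJ/mol.
CN at 180° (staggered): CH3–OH gauche, NH2–CN gauche, Et–CN gauche, Et–OH gauche; 3.3 + 2.0 + 2.6 + 3.2 = 11.1 kJ/mol.
CN at 240° (eclipsed): CH3–OH eclipsed, NH2–H eclipsed, Et–CN eclipsed; 8.5 + 6.8 + 9.3 = 24.6 kJ/mol.
CN at 300° (staggered): CH3–CN gauche, CH3–OH gauche, NH2–OH gauche, Et–CN gauche; 2.4 + 3.3 + 2.8 + 2.6 = 11.1 kJ/mol.
Max at 120° (25.6 kJ/mol), min at 60° (10.4 kJ/mol); barrier = 15.2 kJ/mol.

15.2 kJ/mol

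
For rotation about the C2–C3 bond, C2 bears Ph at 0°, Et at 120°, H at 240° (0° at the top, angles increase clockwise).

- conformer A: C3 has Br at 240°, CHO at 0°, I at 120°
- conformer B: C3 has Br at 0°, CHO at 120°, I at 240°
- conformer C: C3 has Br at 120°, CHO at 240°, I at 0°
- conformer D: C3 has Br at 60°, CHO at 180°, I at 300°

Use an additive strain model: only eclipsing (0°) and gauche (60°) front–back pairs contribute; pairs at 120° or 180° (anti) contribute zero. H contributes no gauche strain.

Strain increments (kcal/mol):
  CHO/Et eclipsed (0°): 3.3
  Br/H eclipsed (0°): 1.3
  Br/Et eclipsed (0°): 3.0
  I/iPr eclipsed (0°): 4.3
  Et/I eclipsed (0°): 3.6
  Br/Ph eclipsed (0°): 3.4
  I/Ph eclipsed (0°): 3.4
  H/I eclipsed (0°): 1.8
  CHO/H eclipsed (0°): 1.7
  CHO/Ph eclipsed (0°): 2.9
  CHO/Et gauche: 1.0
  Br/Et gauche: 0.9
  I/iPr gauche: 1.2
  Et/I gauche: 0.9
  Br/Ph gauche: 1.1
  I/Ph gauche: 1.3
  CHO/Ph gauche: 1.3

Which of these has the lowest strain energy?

A is eclipsed. Ph at 0° is eclipsed with CHO at 0° (2.9); Et at 120° is eclipsed with I at 120° (3.6); H at 240° is eclipsed with Br at 240° (1.3). Total 7.8 kcal/mol.
B is eclipsed. Ph at 0° is eclipsed with Br at 0° (3.4); Et at 120° is eclipsed with CHO at 120° (3.3); H at 240° is eclipsed with I at 240° (1.8). Total 8.5 kcal/mol.
C is eclipsed. Ph at 0° is eclipsed with I at 0° (3.4); Et at 120° is eclipsed with Br at 120° (3.0); H at 240° is eclipsed with CHO at 240° (1.7). Total 8.1 kcal/mol.
D is staggered. Ph at 0° is gauche with Br at 60° (1.1); Ph at 0° is gauche with I at 300° (1.3); Et at 120° is gauche with Br at 60° (0.9); Et at 120° is gauche with CHO at 180° (1.0). Total 4.3 kcal/mol.
D has the lowest total (4.3 kcal/mol).

D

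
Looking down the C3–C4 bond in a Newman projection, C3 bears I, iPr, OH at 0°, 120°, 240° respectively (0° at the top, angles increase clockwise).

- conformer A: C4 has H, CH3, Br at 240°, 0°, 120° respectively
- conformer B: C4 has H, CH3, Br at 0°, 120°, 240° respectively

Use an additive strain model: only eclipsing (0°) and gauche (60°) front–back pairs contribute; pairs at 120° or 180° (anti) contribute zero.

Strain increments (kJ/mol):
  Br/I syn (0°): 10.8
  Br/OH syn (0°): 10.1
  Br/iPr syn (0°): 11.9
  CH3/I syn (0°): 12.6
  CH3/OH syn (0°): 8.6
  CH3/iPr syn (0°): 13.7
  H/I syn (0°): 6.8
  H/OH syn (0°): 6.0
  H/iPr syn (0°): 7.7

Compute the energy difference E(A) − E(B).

-0.1 kJ/mol

A (eclipsed): I–CH3 eclipsed, iPr–Br eclipsed, OH–H eclipsed; 12.6 + 11.9 + 6.0 = 30.5 kJ/mol.
B (eclipsed): I–H eclipsed, iPr–CH3 eclipsed, OH–Br eclipsed; 6.8 + 13.7 + 10.1 = 30.6 kJ/mol.
E(A) − E(B) = 30.5 − 30.6 = -0.1 kJ/mol.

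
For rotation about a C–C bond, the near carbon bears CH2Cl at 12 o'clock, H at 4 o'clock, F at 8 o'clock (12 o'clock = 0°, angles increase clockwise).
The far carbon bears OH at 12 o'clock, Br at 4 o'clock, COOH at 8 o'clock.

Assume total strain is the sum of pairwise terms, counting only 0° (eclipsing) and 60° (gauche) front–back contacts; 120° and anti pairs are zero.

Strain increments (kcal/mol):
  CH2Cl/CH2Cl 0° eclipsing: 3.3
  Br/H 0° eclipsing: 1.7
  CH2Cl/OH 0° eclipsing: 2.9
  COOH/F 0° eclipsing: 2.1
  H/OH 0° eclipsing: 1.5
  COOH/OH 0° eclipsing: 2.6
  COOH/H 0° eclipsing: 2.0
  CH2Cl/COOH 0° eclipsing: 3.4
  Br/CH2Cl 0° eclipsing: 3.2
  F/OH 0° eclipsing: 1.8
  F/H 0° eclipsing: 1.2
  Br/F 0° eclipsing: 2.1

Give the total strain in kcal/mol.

This conformer (eclipsed): CH2Cl(0°)/OH(0°) eclipsed 2.9; H(120°)/Br(120°) eclipsed 1.7; F(240°)/COOH(240°) eclipsed 2.1 → 6.7 kcal/mol.

6.7 kcal/mol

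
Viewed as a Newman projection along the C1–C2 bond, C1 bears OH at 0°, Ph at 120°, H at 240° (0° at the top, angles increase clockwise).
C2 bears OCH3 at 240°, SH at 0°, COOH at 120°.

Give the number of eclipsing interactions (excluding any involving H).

2

Non-H eclipsing pairs: OH(0°)/SH(0°); Ph(120°)/COOH(120°) — 2 interactions.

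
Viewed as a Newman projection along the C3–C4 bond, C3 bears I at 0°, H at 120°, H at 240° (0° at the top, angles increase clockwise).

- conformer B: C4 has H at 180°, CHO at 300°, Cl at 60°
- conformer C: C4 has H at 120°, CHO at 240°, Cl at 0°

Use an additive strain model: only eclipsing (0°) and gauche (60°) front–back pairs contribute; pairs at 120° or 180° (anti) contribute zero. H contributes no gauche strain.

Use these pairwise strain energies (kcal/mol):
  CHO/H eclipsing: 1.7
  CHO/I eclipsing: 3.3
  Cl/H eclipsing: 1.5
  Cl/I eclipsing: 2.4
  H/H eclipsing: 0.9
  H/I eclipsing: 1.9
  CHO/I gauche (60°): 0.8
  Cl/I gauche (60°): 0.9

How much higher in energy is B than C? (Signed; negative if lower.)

-3.3 kcal/mol

B is staggered. I at 0° is gauche with CHO at 300° (0.8); I at 0° is gauche with Cl at 60° (0.9). Total 1.7 kcal/mol.
C is eclipsed. I at 0° is eclipsed with Cl at 0° (2.4); H at 120° is eclipsed with H at 120° (0.9); H at 240° is eclipsed with CHO at 240° (1.7). Total 5.0 kcal/mol.
E(B) − E(C) = 1.7 − 5.0 = -3.3 kcal/mol.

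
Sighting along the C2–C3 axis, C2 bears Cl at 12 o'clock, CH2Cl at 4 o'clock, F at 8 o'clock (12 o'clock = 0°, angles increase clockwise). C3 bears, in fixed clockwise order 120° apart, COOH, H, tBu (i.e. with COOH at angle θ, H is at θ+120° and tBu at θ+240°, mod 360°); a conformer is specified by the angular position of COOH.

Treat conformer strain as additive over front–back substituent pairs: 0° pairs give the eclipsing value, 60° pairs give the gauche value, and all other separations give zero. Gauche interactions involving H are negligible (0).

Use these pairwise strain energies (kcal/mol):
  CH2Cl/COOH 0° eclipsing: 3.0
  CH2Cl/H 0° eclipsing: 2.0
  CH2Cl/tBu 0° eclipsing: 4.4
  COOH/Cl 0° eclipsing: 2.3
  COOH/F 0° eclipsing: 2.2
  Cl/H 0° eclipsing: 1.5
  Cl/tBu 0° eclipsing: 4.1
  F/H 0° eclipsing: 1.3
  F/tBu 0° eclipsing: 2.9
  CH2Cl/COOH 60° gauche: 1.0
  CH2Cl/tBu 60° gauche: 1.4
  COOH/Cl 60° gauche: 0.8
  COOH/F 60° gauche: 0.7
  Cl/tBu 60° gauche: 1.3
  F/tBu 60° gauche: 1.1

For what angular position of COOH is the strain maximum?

COOH at 0° is eclipsed. Cl at 0° is eclipsed with COOH at 0° (2.3); CH2Cl at 120° is eclipsed with H at 120° (2.0); F at 240° is eclipsed with tBu at 240° (2.9). Total 7.2 kcal/mol.
COOH at 60° is staggered. Cl at 0° is gauche with COOH at 60° (0.8); Cl at 0° is gauche with tBu at 300° (1.3); CH2Cl at 120° is gauche with COOH at 60° (1.0); F at 240° is gauche with tBu at 300° (1.1). Total 4.2 kcal/mol.
COOH at 120° is eclipsed. Cl at 0° is eclipsed with tBu at 0° (4.1); CH2Cl at 120° is eclipsed with COOH at 120° (3.0); F at 240° is eclipsed with H at 240° (1.3). Total 8.4 kcal/mol.
COOH at 180° is staggered. Cl at 0° is gauche with tBu at 60° (1.3); CH2Cl at 120° is gauche with COOH at 180° (1.0); CH2Cl at 120° is gauche with tBu at 60° (1.4); F at 240° is gauche with COOH at 180° (0.7). Total 4.4 kcal/mol.
COOH at 240° is eclipsed. Cl at 0° is eclipsed with H at 0° (1.5); CH2Cl at 120° is eclipsed with tBu at 120° (4.4); F at 240° is eclipsed with COOH at 240° (2.2). Total 8.1 kcal/mol.
COOH at 300° is staggered. Cl at 0° is gauche with COOH at 300° (0.8); CH2Cl at 120° is gauche with tBu at 180° (1.4); F at 240° is gauche with COOH at 300° (0.7); F at 240° is gauche with tBu at 180° (1.1). Total 4.0 kcal/mol.
The maximum (8.4 kcal/mol) occurs with COOH at 120°.

120°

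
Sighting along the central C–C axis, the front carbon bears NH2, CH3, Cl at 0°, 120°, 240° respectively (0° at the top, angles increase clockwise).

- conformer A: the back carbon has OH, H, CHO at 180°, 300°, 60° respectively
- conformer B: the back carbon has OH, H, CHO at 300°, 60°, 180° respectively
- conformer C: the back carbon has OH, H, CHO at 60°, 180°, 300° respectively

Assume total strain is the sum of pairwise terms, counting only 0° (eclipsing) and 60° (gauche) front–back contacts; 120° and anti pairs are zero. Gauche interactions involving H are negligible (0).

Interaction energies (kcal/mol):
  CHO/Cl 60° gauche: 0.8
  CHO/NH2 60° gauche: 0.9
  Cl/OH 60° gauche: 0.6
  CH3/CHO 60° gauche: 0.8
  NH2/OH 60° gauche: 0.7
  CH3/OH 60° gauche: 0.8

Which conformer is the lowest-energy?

B

A (staggered): NH2(0°)/CHO(60°) gauche 0.9; CH3(120°)/OH(180°) gauche 0.8; CH3(120°)/CHO(60°) gauche 0.8; Cl(240°)/OH(180°) gauche 0.6 → 3.1 kcal/mol.
B (staggered): NH2(0°)/OH(300°) gauche 0.7; CH3(120°)/CHO(180°) gauche 0.8; Cl(240°)/OH(300°) gauche 0.6; Cl(240°)/CHO(180°) gauche 0.8 → 2.9 kcal/mol.
C (staggered): NH2(0°)/OH(60°) gauche 0.7; NH2(0°)/CHO(300°) gauche 0.9; CH3(120°)/OH(60°) gauche 0.8; Cl(240°)/CHO(300°) gauche 0.8 → 3.2 kcal/mol.
B has the lowest total (2.9 kcal/mol).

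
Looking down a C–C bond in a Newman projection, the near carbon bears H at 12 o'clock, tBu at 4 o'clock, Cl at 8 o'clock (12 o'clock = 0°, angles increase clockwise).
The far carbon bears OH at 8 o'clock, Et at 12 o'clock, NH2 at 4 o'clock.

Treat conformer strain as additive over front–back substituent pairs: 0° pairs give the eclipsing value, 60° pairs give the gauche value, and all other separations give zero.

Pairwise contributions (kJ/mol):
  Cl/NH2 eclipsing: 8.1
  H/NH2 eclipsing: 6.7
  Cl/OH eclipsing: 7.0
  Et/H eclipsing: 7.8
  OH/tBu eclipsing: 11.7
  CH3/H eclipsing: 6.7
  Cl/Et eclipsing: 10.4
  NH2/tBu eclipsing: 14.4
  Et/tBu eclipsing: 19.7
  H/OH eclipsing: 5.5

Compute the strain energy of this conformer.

29.2 kJ/mol

This conformer (eclipsed): H(0°)/Et(0°) eclipsed 7.8; tBu(120°)/NH2(120°) eclipsed 14.4; Cl(240°)/OH(240°) eclipsed 7.0 → 29.2 kJ/mol.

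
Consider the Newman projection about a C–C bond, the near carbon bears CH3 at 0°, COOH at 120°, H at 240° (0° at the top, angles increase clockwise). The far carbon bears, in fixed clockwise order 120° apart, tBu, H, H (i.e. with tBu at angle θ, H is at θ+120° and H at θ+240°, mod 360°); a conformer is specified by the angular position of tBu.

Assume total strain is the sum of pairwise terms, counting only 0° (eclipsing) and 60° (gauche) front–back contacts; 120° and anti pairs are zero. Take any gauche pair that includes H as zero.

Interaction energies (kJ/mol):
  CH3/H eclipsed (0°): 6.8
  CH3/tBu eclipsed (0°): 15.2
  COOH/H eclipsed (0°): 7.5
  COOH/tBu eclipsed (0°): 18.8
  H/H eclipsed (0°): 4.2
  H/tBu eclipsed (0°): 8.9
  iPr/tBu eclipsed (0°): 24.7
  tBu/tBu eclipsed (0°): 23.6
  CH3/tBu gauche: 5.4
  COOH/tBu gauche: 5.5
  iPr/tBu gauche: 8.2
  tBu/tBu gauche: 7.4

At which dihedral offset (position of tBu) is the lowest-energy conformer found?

300°

tBu at 0° is eclipsed. CH3 at 0° is eclipsed with tBu at 0° (15.2); COOH at 120° is eclipsed with H at 120° (7.5); H at 240° is eclipsed with H at 240° (4.2). Total 26.9 kJ/mol.
tBu at 60° is staggered. CH3 at 0° is gauche with tBu at 60° (5.4); COOH at 120° is gauche with tBu at 60° (5.5). Total 10.9 kJ/mol.
tBu at 120° is eclipsed. CH3 at 0° is eclipsed with H at 0° (6.8); COOH at 120° is eclipsed with tBu at 120° (18.8); H at 240° is eclipsed with H at 240° (4.2). Total 29.8 kJ/mol.
tBu at 180° is staggered. COOH at 120° is gauche with tBu at 180° (5.5). Total 5.5 kJ/mol.
tBu at 240° is eclipsed. CH3 at 0° is eclipsed with H at 0° (6.8); COOH at 120° is eclipsed with H at 120° (7.5); H at 240° is eclipsed with tBu at 240° (8.9). Total 23.2 kJ/mol.
tBu at 300° is staggered. CH3 at 0° is gauche with tBu at 300° (5.4). Total 5.4 kJ/mol.
The minimum (5.4 kJ/mol) occurs with tBu at 300°.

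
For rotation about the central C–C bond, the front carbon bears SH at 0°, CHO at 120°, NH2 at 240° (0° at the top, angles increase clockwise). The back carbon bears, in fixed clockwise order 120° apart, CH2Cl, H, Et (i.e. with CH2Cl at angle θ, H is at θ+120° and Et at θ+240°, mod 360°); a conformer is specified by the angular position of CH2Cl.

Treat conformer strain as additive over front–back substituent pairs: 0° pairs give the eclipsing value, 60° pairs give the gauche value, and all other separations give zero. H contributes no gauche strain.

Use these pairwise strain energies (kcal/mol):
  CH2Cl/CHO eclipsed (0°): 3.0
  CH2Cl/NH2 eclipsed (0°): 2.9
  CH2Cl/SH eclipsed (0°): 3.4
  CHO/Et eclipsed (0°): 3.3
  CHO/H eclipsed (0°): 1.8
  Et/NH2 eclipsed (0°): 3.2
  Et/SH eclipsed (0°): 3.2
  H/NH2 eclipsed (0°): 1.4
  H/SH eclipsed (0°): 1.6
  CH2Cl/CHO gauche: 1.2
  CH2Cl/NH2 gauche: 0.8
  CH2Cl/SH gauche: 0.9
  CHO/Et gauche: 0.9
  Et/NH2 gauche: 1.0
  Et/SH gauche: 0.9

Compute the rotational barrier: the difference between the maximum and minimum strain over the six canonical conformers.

4.8 kcal/mol

CH2Cl at 0° (eclipsed): SH(0°)/CH2Cl(0°) eclipsed 3.4; CHO(120°)/H(120°) eclipsed 1.8; NH2(240°)/Et(240°) eclipsed 3.2 → 8.4 kcal/mol.
CH2Cl at 60° (staggered): SH(0°)/CH2Cl(60°) gauche 0.9; SH(0°)/Et(300°) gauche 0.9; CHO(120°)/CH2Cl(60°) gauche 1.2; NH2(240°)/Et(300°) gauche 1.0 → 4.0 kcal/mol.
CH2Cl at 120° (eclipsed): SH(0°)/Et(0°) eclipsed 3.2; CHO(120°)/CH2Cl(120°) eclipsed 3.0; NH2(240°)/H(240°) eclipsed 1.4 → 7.6 kcal/mol.
CH2Cl at 180° (staggered): SH(0°)/Et(60°) gauche 0.9; CHO(120°)/CH2Cl(180°) gauche 1.2; CHO(120°)/Et(60°) gauche 0.9; NH2(240°)/CH2Cl(180°) gauche 0.8 → 3.8 kcal/mol.
CH2Cl at 240° (eclipsed): SH(0°)/H(0°) eclipsed 1.6; CHO(120°)/Et(120°) eclipsed 3.3; NH2(240°)/CH2Cl(240°) eclipsed 2.9 → 7.8 kcal/mol.
CH2Cl at 300° (staggered): SH(0°)/CH2Cl(300°) gauche 0.9; CHO(120°)/Et(180°) gauche 0.9; NH2(240°)/CH2Cl(300°) gauche 0.8; NH2(240°)/Et(180°) gauche 1.0 → 3.6 kcal/mol.
Max at 0° (8.4 kcal/mol), min at 300° (3.6 kcal/mol); barrier = 4.8 kcal/mol.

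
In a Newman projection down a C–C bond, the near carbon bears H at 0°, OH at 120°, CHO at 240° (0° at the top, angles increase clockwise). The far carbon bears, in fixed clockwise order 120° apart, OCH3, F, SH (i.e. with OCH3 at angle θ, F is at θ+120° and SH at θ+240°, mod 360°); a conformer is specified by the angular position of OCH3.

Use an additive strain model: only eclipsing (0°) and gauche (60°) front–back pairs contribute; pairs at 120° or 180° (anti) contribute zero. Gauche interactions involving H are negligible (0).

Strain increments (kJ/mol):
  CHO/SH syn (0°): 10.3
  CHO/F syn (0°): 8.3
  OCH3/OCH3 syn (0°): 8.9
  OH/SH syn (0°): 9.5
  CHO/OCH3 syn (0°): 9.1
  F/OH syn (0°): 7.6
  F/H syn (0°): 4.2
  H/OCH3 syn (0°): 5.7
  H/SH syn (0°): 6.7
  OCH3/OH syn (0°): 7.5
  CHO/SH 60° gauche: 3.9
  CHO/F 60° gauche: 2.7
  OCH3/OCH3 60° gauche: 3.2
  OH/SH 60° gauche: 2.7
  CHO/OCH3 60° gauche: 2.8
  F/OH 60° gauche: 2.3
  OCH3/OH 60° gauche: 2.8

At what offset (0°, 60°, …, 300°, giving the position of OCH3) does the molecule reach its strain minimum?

180°

OCH3 at 0° is eclipsed. H at 0° is eclipsed with OCH3 at 0° (5.7); OH at 120° is eclipsed with F at 120° (7.6); CHO at 240° is eclipsed with SH at 240° (10.3). Total 23.6 kJ/mol.
OCH3 at 60° is staggered. OH at 120° is gauche with OCH3 at 60° (2.8); OH at 120° is gauche with F at 180° (2.3); CHO at 240° is gauche with F at 180° (2.7); CHO at 240° is gauche with SH at 300° (3.9). Total 11.7 kJ/mol.
OCH3 at 120° is eclipsed. H at 0° is eclipsed with SH at 0° (6.7); OH at 120° is eclipsed with OCH3 at 120° (7.5); CHO at 240° is eclipsed with F at 240° (8.3). Total 22.5 kJ/mol.
OCH3 at 180° is staggered. OH at 120° is gauche with OCH3 at 180° (2.8); OH at 120° is gauche with SH at 60° (2.7); CHO at 240° is gauche with OCH3 at 180° (2.8); CHO at 240° is gauche with F at 300° (2.7). Total 11.0 kJ/mol.
OCH3 at 240° is eclipsed. H at 0° is eclipsed with F at 0° (4.2); OH at 120° is eclipsed with SH at 120° (9.5); CHO at 240° is eclipsed with OCH3 at 240° (9.1). Total 22.8 kJ/mol.
OCH3 at 300° is staggered. OH at 120° is gauche with F at 60° (2.3); OH at 120° is gauche with SH at 180° (2.7); CHO at 240° is gauche with OCH3 at 300° (2.8); CHO at 240° is gauche with SH at 180° (3.9). Total 11.7 kJ/mol.
The minimum (11.0 kJ/mol) occurs with OCH3 at 180°.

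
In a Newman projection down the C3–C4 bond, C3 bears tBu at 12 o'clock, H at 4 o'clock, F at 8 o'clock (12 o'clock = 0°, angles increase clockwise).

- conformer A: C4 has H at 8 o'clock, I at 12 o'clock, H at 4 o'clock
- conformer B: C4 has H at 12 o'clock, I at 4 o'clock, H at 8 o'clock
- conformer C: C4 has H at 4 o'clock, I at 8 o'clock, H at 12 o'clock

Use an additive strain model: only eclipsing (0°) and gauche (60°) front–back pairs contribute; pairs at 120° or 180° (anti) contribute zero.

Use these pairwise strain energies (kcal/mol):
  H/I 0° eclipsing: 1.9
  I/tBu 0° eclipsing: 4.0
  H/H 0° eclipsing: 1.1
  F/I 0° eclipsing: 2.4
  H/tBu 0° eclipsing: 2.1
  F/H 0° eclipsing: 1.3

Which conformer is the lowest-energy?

A (eclipsed): tBu–I eclipsed, H–H eclipsed, F–H eclipsed; 4.0 + 1.1 + 1.3 = 6.4 kcal/mol.
B (eclipsed): tBu–H eclipsed, H–I eclipsed, F–H eclipsed; 2.1 + 1.9 + 1.3 = 5.3 kcal/mol.
C (eclipsed): tBu–H eclipsed, H–H eclipsed, F–I eclipsed; 2.1 + 1.1 + 2.4 = 5.6 kcal/mol.
B has the lowest total (5.3 kcal/mol).

B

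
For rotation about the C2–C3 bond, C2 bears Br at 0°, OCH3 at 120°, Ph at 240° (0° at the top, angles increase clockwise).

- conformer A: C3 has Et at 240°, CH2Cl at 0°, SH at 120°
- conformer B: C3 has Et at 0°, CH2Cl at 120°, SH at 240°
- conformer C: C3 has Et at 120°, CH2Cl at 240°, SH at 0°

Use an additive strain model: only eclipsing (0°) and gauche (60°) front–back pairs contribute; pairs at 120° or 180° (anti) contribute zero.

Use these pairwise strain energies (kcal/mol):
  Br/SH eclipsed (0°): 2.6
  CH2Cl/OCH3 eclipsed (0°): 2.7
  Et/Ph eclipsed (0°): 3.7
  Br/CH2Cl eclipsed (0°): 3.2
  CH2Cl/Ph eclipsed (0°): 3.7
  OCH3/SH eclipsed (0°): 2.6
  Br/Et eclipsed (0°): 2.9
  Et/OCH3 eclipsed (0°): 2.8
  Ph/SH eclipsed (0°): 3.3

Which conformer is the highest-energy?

A (eclipsed): Br(0°)/CH2Cl(0°) eclipsed 3.2; OCH3(120°)/SH(120°) eclipsed 2.6; Ph(240°)/Et(240°) eclipsed 3.7 → 9.5 kcal/mol.
B (eclipsed): Br(0°)/Et(0°) eclipsed 2.9; OCH3(120°)/CH2Cl(120°) eclipsed 2.7; Ph(240°)/SH(240°) eclipsed 3.3 → 8.9 kcal/mol.
C (eclipsed): Br(0°)/SH(0°) eclipsed 2.6; OCH3(120°)/Et(120°) eclipsed 2.8; Ph(240°)/CH2Cl(240°) eclipsed 3.7 → 9.1 kcal/mol.
A has the highest total (9.5 kcal/mol).

A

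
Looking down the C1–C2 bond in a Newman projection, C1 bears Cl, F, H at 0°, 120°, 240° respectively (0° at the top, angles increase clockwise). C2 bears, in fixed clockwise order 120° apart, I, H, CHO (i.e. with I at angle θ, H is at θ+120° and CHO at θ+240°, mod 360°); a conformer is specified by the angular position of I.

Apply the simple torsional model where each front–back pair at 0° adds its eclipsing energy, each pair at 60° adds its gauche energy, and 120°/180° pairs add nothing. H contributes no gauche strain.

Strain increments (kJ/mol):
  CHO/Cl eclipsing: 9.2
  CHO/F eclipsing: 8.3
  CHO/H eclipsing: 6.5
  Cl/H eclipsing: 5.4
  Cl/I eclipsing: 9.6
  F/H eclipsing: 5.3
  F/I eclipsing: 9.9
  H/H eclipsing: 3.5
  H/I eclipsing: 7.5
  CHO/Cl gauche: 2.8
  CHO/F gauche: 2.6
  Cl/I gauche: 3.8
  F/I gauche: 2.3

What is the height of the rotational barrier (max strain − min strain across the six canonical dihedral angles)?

16.2 kJ/mol

I at 0° (eclipsed): Cl(0°)/I(0°) eclipsed 9.6; F(120°)/H(120°) eclipsed 5.3; H(240°)/CHO(240°) eclipsed 6.5 → 21.4 kJ/mol.
I at 60° (staggered): Cl(0°)/I(60°) gauche 3.8; Cl(0°)/CHO(300°) gauche 2.8; F(120°)/I(60°) gauche 2.3 → 8.9 kJ/mol.
I at 120° (eclipsed): Cl(0°)/CHO(0°) eclipsed 9.2; F(120°)/I(120°) eclipsed 9.9; H(240°)/H(240°) eclipsed 3.5 → 22.6 kJ/mol.
I at 180° (staggered): Cl(0°)/CHO(60°) gauche 2.8; F(120°)/I(180°) gauche 2.3; F(120°)/CHO(60°) gauche 2.6 → 7.7 kJ/mol.
I at 240° (eclipsed): Cl(0°)/H(0°) eclipsed 5.4; F(120°)/CHO(120°) eclipsed 8.3; H(240°)/I(240°) eclipsed 7.5 → 21.2 kJ/mol.
I at 300° (staggered): Cl(0°)/I(300°) gauche 3.8; F(120°)/CHO(180°) gauche 2.6 → 6.4 kJ/mol.
Max at 120° (22.6 kJ/mol), min at 300° (6.4 kJ/mol); barrier = 16.2 kJ/mol.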